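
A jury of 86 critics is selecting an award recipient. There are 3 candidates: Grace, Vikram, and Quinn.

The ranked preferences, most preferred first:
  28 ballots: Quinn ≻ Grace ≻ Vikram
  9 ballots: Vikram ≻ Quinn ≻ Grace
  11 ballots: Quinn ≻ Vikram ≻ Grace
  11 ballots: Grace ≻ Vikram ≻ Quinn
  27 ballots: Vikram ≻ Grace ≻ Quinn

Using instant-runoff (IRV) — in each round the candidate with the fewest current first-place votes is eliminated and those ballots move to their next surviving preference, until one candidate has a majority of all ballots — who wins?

Vikram

Round 1: Grace 11, Vikram 36, Quinn 39. Grace eliminated.
Round 2: Vikram 47, Quinn 39. Vikram has a majority (≥44).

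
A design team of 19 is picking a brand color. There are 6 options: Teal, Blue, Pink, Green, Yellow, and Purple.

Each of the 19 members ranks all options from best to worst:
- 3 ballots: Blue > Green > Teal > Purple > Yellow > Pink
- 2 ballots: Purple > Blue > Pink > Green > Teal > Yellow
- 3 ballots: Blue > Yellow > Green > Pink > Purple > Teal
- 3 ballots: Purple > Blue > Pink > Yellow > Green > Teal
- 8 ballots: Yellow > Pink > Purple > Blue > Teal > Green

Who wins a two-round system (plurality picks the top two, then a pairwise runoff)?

Blue

Round 1 first-place votes: Teal 0, Blue 6, Pink 0, Green 0, Yellow 8, Purple 5. Yellow and Blue advance.
Runoff: Yellow is ranked above Blue on 8 ballots, Blue above Yellow on 11.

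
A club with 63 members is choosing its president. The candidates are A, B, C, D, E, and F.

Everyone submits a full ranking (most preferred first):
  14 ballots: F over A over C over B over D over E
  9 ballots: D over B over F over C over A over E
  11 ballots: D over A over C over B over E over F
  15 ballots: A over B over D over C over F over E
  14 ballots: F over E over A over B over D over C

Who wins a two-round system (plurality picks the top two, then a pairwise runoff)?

D

Round 1 first-place votes: A 15, B 0, C 0, D 20, E 0, F 28. F and D advance.
Runoff: F is ranked above D on 28 ballots, D above F on 35.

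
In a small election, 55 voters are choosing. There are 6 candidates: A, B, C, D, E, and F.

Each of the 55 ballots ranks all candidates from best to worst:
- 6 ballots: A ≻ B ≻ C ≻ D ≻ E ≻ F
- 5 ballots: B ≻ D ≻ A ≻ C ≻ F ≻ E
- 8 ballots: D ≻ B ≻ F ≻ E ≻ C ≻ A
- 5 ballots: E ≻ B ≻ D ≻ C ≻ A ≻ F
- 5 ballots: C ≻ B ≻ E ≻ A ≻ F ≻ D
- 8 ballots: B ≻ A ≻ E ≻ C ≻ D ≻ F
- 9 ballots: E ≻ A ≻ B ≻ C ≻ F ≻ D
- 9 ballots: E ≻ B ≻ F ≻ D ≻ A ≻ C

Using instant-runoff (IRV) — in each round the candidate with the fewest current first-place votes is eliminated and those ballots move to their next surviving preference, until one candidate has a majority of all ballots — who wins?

Round 1: A 6, B 13, C 5, D 8, E 23, F 0. F eliminated.
Round 2: A 6, B 13, C 5, D 8, E 23. C eliminated.
Round 3: A 6, B 18, D 8, E 23. A eliminated.
Round 4: B 24, D 8, E 23. D eliminated.
Round 5: B 32, E 23. B has a majority (≥28).

B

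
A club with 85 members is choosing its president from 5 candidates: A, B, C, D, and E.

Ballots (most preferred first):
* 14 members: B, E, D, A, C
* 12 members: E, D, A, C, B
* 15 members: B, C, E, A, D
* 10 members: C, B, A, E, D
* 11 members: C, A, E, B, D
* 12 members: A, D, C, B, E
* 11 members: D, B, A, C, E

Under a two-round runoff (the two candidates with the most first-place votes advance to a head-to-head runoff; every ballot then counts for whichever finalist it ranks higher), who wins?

C

Round 1 first-place votes: A 12, B 29, C 21, D 11, E 12. B and C advance.
Runoff: B is ranked above C on 40 ballots, C above B on 45.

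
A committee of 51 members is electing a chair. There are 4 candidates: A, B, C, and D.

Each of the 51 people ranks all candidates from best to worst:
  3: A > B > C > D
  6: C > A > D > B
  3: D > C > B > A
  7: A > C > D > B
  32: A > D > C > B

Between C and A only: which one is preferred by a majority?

A

C is ranked above A on 9 ballots; A above C on 42.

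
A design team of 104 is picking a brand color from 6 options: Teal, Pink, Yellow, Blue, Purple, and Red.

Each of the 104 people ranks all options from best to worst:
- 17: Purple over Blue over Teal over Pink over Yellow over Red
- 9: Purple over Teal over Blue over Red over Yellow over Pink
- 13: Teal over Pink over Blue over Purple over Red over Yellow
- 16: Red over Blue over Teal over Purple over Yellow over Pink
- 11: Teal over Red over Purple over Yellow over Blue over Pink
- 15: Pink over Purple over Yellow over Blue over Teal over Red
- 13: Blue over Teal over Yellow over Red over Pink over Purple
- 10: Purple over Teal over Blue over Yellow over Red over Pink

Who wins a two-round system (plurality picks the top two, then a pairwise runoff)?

Teal

Round 1 first-place votes: Teal 24, Pink 15, Yellow 0, Blue 13, Purple 36, Red 16. Purple and Teal advance.
Runoff: Purple is ranked above Teal on 51 ballots, Teal above Purple on 53.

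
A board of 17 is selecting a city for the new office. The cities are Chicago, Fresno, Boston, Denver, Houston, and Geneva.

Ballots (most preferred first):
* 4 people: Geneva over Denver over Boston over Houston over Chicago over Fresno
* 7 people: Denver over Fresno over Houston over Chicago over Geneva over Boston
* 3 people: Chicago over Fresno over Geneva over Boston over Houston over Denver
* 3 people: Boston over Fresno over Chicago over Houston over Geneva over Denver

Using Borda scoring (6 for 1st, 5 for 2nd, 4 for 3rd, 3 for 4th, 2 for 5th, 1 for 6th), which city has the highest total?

Chicago: 4×2 + 7×3 + 3×6 + 3×4 = 59
Fresno: 4×1 + 7×5 + 3×5 + 3×5 = 69
Boston: 4×4 + 7×1 + 3×3 + 3×6 = 50
Denver: 4×5 + 7×6 + 3×1 + 3×1 = 68
Houston: 4×3 + 7×4 + 3×2 + 3×3 = 55
Geneva: 4×6 + 7×2 + 3×4 + 3×2 = 56

Fresno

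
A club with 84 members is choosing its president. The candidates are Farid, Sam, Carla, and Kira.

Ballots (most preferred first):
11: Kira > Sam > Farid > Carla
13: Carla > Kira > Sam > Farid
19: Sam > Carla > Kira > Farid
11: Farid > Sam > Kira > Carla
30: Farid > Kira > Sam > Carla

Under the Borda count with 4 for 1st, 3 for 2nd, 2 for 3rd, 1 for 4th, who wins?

Kira

Farid: 11×2 + 13×1 + 19×1 + 11×4 + 30×4 = 218
Sam: 11×3 + 13×2 + 19×4 + 11×3 + 30×2 = 228
Carla: 11×1 + 13×4 + 19×3 + 11×1 + 30×1 = 161
Kira: 11×4 + 13×3 + 19×2 + 11×2 + 30×3 = 233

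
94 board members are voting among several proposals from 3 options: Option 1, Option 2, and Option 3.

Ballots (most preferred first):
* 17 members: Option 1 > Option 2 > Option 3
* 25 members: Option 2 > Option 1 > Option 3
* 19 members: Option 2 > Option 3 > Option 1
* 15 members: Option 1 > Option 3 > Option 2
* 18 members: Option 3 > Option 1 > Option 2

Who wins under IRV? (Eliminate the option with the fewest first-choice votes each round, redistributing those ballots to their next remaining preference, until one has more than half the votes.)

Option 1

Round 1: Option 1 32, Option 2 44, Option 3 18. Option 3 eliminated.
Round 2: Option 1 50, Option 2 44. Option 1 has a majority (≥48).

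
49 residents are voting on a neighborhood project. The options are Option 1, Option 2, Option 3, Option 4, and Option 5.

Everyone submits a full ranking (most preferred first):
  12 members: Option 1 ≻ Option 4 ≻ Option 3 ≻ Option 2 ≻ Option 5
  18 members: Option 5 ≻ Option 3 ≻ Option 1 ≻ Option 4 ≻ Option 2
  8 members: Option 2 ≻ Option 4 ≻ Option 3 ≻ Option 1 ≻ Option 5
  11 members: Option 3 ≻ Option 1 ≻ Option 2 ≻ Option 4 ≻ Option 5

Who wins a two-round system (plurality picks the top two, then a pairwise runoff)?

Round 1 first-place votes: Option 1 12, Option 2 8, Option 3 11, Option 4 0, Option 5 18. Option 5 and Option 1 advance.
Runoff: Option 5 is ranked above Option 1 on 18 ballots, Option 1 above Option 5 on 31.

Option 1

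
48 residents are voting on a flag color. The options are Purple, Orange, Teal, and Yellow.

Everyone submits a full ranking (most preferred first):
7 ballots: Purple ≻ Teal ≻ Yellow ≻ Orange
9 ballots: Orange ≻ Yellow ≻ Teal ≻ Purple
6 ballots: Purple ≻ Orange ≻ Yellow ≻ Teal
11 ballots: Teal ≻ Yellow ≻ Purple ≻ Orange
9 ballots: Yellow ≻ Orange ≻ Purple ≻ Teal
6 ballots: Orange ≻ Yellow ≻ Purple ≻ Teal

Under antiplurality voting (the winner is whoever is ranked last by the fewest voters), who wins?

Last-place votes: Purple 9, Orange 18, Teal 21, Yellow 0.

Yellow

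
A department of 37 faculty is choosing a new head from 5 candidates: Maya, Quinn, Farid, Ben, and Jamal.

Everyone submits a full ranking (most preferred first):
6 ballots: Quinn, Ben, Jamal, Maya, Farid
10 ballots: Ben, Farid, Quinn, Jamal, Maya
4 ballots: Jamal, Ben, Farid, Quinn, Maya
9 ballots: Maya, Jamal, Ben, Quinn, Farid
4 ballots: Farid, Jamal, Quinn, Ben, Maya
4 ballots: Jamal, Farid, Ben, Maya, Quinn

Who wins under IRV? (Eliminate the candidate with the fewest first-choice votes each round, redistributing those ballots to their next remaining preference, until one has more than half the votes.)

Jamal

Round 1: Maya 9, Quinn 6, Farid 4, Ben 10, Jamal 8. Farid eliminated.
Round 2: Maya 9, Quinn 6, Ben 10, Jamal 12. Quinn eliminated.
Round 3: Maya 9, Ben 16, Jamal 12. Maya eliminated.
Round 4: Ben 16, Jamal 21. Jamal has a majority (≥19).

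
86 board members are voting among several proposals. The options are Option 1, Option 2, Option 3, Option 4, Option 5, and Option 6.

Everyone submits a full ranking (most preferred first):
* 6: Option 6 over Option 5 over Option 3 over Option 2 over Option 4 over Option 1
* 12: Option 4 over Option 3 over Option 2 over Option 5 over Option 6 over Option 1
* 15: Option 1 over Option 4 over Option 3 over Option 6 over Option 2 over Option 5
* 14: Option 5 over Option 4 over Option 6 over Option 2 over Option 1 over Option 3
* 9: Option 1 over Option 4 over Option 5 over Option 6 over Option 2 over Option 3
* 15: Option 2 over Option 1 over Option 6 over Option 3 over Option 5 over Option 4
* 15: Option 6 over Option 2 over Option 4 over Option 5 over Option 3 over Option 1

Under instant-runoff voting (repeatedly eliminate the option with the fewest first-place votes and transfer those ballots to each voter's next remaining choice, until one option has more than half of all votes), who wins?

Round 1: Option 1 24, Option 2 15, Option 3 0, Option 4 12, Option 5 14, Option 6 21. Option 3 eliminated.
Round 2: Option 1 24, Option 2 15, Option 4 12, Option 5 14, Option 6 21. Option 4 eliminated.
Round 3: Option 1 24, Option 2 27, Option 5 14, Option 6 21. Option 5 eliminated.
Round 4: Option 1 24, Option 2 27, Option 6 35. Option 1 eliminated.
Round 5: Option 2 27, Option 6 59. Option 6 has a majority (≥44).

Option 6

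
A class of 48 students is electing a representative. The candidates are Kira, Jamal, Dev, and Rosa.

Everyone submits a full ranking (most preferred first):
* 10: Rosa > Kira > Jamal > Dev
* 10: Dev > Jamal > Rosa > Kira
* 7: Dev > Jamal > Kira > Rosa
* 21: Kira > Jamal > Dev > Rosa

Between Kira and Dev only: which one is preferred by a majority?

Kira

Kira is ranked above Dev on 31 ballots; Dev above Kira on 17.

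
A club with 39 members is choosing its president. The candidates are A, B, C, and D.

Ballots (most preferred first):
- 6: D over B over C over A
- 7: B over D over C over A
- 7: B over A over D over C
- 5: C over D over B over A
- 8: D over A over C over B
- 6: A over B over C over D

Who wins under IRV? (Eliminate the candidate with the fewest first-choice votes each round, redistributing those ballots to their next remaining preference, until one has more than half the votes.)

B

Round 1: A 6, B 14, C 5, D 14. C eliminated.
Round 2: A 6, B 14, D 19. A eliminated.
Round 3: B 20, D 19. B has a majority (≥20).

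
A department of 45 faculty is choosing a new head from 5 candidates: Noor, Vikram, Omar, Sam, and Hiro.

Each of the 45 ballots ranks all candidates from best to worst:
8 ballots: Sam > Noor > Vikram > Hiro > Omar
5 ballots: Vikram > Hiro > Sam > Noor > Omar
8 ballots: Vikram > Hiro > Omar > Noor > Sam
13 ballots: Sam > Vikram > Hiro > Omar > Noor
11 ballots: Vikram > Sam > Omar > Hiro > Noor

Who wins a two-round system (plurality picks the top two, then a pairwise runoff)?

Round 1 first-place votes: Noor 0, Vikram 24, Omar 0, Sam 21, Hiro 0. Vikram and Sam advance.
Runoff: Vikram is ranked above Sam on 24 ballots, Sam above Vikram on 21.

Vikram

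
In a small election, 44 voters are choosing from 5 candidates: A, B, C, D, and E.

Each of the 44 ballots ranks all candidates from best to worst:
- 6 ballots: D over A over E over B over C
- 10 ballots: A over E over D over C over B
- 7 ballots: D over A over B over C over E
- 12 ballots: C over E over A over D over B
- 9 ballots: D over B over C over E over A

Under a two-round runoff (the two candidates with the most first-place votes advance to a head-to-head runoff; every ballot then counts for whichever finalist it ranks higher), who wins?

Round 1 first-place votes: A 10, B 0, C 12, D 22, E 0. D and C advance.
Runoff: D is ranked above C on 32 ballots, C above D on 12.

D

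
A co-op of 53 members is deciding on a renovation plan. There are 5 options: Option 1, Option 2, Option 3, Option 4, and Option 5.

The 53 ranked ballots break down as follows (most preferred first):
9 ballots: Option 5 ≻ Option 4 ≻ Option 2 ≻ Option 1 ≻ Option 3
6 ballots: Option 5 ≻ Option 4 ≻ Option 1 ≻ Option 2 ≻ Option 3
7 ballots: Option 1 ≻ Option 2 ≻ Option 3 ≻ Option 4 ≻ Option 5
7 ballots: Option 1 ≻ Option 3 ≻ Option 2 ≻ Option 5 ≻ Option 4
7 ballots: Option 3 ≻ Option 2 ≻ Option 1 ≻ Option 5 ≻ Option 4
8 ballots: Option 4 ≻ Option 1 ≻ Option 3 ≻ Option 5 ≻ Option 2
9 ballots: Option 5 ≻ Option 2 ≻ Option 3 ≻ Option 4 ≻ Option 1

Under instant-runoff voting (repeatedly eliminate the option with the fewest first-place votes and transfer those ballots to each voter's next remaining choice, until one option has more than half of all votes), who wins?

Option 1

Round 1: Option 1 14, Option 2 0, Option 3 7, Option 4 8, Option 5 24. Option 2 eliminated.
Round 2: Option 1 14, Option 3 7, Option 4 8, Option 5 24. Option 3 eliminated.
Round 3: Option 1 21, Option 4 8, Option 5 24. Option 4 eliminated.
Round 4: Option 1 29, Option 5 24. Option 1 has a majority (≥27).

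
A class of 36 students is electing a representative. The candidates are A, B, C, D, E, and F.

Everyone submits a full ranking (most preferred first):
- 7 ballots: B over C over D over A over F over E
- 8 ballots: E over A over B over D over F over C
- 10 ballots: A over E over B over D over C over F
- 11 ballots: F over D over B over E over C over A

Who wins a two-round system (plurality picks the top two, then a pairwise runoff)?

Round 1 first-place votes: A 10, B 7, C 0, D 0, E 8, F 11. F and A advance.
Runoff: F is ranked above A on 11 ballots, A above F on 25.

A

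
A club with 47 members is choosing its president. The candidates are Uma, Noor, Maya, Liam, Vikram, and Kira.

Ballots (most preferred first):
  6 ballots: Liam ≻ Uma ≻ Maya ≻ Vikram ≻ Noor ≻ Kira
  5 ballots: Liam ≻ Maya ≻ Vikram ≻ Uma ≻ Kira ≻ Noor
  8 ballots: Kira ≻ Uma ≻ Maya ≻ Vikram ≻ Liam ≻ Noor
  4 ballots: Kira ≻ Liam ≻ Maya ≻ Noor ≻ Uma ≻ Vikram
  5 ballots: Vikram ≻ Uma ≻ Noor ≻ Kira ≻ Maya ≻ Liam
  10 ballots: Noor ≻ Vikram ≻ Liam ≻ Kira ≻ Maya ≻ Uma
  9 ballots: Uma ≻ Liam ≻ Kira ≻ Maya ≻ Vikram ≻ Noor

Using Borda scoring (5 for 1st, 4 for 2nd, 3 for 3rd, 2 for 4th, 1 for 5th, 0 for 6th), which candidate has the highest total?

Liam

Uma: 6×4 + 5×2 + 8×4 + 4×1 + 5×4 + 10×0 + 9×5 = 135
Noor: 6×1 + 5×0 + 8×0 + 4×2 + 5×3 + 10×5 + 9×0 = 79
Maya: 6×3 + 5×4 + 8×3 + 4×3 + 5×1 + 10×1 + 9×2 = 107
Liam: 6×5 + 5×5 + 8×1 + 4×4 + 5×0 + 10×3 + 9×4 = 145
Vikram: 6×2 + 5×3 + 8×2 + 4×0 + 5×5 + 10×4 + 9×1 = 117
Kira: 6×0 + 5×1 + 8×5 + 4×5 + 5×2 + 10×2 + 9×3 = 122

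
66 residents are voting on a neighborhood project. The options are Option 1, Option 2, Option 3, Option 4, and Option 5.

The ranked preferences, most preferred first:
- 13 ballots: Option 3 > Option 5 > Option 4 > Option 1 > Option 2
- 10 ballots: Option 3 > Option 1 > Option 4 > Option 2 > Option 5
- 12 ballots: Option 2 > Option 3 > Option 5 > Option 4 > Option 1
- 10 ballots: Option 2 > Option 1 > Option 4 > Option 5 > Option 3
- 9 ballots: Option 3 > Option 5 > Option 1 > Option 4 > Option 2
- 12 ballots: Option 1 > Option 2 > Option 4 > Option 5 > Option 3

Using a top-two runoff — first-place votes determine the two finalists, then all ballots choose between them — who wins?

Round 1 first-place votes: Option 1 12, Option 2 22, Option 3 32, Option 4 0, Option 5 0. Option 3 and Option 2 advance.
Runoff: Option 3 is ranked above Option 2 on 32 ballots, Option 2 above Option 3 on 34.

Option 2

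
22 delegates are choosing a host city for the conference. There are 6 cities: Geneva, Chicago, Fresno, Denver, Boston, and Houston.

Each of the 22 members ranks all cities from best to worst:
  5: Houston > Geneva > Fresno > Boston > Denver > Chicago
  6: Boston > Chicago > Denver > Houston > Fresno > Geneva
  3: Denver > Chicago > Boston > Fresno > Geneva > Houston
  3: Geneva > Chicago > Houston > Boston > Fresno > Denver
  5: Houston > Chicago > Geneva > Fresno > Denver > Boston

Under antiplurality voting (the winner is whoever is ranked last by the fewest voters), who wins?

Last-place votes: Geneva 6, Chicago 5, Fresno 0, Denver 3, Boston 5, Houston 3.

Fresno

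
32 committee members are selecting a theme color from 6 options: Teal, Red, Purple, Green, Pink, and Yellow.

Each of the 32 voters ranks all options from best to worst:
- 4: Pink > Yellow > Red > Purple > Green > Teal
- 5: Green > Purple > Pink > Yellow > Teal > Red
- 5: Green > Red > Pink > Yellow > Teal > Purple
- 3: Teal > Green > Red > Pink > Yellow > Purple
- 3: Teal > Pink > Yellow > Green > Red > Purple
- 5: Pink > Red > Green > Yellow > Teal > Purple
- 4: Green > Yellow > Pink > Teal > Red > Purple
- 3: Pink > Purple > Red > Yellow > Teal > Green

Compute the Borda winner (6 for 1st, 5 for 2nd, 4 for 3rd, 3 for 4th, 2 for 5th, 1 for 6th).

Pink

Teal: 4×1 + 5×2 + 5×2 + 3×6 + 3×6 + 5×2 + 4×3 + 3×2 = 88
Red: 4×4 + 5×1 + 5×5 + 3×4 + 3×2 + 5×5 + 4×2 + 3×4 = 109
Purple: 4×3 + 5×5 + 5×1 + 3×1 + 3×1 + 5×1 + 4×1 + 3×5 = 72
Green: 4×2 + 5×6 + 5×6 + 3×5 + 3×3 + 5×4 + 4×6 + 3×1 = 139
Pink: 4×6 + 5×4 + 5×4 + 3×3 + 3×5 + 5×6 + 4×4 + 3×6 = 152
Yellow: 4×5 + 5×3 + 5×3 + 3×2 + 3×4 + 5×3 + 4×5 + 3×3 = 112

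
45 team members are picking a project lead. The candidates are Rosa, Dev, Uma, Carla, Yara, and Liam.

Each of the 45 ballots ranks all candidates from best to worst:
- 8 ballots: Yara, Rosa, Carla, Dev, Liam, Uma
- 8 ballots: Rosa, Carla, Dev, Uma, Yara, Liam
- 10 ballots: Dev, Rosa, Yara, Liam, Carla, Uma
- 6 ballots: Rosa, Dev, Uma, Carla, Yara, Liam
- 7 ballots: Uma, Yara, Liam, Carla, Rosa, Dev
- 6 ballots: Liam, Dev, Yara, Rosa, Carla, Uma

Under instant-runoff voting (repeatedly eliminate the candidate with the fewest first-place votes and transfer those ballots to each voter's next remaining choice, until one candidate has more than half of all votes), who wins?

Dev

Round 1: Rosa 14, Dev 10, Uma 7, Carla 0, Yara 8, Liam 6. Carla eliminated.
Round 2: Rosa 14, Dev 10, Uma 7, Yara 8, Liam 6. Liam eliminated.
Round 3: Rosa 14, Dev 16, Uma 7, Yara 8. Uma eliminated.
Round 4: Rosa 14, Dev 16, Yara 15. Rosa eliminated.
Round 5: Dev 30, Yara 15. Dev has a majority (≥23).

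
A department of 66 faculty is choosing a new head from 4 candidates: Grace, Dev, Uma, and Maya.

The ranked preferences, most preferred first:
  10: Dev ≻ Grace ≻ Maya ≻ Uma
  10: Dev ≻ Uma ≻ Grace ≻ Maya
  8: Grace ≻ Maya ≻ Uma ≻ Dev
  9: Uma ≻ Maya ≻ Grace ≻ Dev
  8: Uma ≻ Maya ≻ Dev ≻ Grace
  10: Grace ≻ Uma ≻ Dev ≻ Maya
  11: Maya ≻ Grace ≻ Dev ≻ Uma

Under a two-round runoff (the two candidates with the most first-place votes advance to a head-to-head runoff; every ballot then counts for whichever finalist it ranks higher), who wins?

Grace

Round 1 first-place votes: Grace 18, Dev 20, Uma 17, Maya 11. Dev and Grace advance.
Runoff: Dev is ranked above Grace on 28 ballots, Grace above Dev on 38.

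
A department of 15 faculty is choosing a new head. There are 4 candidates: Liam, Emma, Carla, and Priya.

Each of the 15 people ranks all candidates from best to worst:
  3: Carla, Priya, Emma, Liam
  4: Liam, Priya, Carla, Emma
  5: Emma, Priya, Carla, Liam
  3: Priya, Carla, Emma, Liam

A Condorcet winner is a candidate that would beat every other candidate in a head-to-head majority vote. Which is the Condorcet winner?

Priya

Priya vs Liam: 11–4
Priya vs Emma: 10–5
Priya vs Carla: 12–3
Priya beats every other candidate.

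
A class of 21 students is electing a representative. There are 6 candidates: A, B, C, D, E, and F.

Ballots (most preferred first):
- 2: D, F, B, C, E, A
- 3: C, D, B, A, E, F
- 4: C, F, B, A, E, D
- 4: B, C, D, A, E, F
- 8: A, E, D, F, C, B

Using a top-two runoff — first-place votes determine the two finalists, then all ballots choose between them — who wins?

C

Round 1 first-place votes: A 8, B 4, C 7, D 2, E 0, F 0. A and C advance.
Runoff: A is ranked above C on 8 ballots, C above A on 13.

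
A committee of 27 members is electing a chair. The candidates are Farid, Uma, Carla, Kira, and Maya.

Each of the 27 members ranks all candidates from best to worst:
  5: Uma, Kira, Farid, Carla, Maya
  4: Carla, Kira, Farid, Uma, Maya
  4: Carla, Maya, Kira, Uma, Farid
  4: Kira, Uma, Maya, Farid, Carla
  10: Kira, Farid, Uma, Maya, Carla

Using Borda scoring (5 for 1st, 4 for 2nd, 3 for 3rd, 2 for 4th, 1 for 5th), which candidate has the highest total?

Kira

Farid: 5×3 + 4×3 + 4×1 + 4×2 + 10×4 = 79
Uma: 5×5 + 4×2 + 4×2 + 4×4 + 10×3 = 87
Carla: 5×2 + 4×5 + 4×5 + 4×1 + 10×1 = 64
Kira: 5×4 + 4×4 + 4×3 + 4×5 + 10×5 = 118
Maya: 5×1 + 4×1 + 4×4 + 4×3 + 10×2 = 57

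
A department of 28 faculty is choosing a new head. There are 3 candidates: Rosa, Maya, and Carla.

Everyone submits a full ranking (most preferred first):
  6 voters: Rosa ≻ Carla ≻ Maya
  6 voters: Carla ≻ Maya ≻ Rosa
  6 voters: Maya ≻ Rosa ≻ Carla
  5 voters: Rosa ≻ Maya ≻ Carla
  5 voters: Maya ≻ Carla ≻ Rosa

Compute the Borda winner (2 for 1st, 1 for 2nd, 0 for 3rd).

Rosa: 6×2 + 6×0 + 6×1 + 5×2 + 5×0 = 28
Maya: 6×0 + 6×1 + 6×2 + 5×1 + 5×2 = 33
Carla: 6×1 + 6×2 + 6×0 + 5×0 + 5×1 = 23

Maya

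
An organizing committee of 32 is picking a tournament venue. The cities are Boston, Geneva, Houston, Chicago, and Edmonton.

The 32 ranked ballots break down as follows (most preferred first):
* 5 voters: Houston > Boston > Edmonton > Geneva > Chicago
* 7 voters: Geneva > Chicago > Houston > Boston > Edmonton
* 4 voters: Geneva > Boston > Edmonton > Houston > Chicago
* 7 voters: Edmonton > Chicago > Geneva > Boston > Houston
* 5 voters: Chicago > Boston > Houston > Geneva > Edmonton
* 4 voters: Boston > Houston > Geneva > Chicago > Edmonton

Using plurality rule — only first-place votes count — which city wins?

Geneva

First-place votes: Boston 4, Geneva 11, Houston 5, Chicago 5, Edmonton 7.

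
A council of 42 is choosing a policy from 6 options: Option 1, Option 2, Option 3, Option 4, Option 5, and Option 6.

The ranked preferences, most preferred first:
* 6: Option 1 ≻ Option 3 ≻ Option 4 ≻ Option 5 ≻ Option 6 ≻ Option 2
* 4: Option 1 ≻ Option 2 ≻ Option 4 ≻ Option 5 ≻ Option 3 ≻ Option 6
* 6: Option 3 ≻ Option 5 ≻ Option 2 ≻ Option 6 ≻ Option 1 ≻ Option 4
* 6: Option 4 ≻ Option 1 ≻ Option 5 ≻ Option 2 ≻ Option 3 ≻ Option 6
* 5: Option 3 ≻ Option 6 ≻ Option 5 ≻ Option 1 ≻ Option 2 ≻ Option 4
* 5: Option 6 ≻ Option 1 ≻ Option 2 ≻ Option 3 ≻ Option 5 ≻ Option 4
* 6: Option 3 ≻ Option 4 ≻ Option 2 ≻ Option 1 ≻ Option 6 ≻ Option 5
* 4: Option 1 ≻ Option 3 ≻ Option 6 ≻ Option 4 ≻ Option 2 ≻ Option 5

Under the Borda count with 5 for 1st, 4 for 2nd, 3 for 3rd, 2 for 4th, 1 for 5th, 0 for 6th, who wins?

Option 3

Option 1: 6×5 + 4×5 + 6×1 + 6×4 + 5×2 + 5×4 + 6×2 + 4×5 = 142
Option 2: 6×0 + 4×4 + 6×3 + 6×2 + 5×1 + 5×3 + 6×3 + 4×1 = 88
Option 3: 6×4 + 4×1 + 6×5 + 6×1 + 5×5 + 5×2 + 6×5 + 4×4 = 145
Option 4: 6×3 + 4×3 + 6×0 + 6×5 + 5×0 + 5×0 + 6×4 + 4×2 = 92
Option 5: 6×2 + 4×2 + 6×4 + 6×3 + 5×3 + 5×1 + 6×0 + 4×0 = 82
Option 6: 6×1 + 4×0 + 6×2 + 6×0 + 5×4 + 5×5 + 6×1 + 4×3 = 81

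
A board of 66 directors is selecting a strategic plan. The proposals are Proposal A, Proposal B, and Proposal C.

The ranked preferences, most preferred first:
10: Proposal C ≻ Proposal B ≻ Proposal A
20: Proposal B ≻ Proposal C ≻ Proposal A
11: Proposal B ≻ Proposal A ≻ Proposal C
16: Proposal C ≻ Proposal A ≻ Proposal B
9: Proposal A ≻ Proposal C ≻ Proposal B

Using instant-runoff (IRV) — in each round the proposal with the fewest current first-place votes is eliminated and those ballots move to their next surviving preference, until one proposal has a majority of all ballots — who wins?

Proposal C

Round 1: Proposal A 9, Proposal B 31, Proposal C 26. Proposal A eliminated.
Round 2: Proposal B 31, Proposal C 35. Proposal C has a majority (≥34).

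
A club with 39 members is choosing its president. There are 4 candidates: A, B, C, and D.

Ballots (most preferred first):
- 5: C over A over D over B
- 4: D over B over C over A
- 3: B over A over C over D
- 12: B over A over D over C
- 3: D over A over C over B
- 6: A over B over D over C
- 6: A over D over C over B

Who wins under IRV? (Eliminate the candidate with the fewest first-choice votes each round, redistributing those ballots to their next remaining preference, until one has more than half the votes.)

Round 1: A 12, B 15, C 5, D 7. C eliminated.
Round 2: A 17, B 15, D 7. D eliminated.
Round 3: A 20, B 19. A has a majority (≥20).

A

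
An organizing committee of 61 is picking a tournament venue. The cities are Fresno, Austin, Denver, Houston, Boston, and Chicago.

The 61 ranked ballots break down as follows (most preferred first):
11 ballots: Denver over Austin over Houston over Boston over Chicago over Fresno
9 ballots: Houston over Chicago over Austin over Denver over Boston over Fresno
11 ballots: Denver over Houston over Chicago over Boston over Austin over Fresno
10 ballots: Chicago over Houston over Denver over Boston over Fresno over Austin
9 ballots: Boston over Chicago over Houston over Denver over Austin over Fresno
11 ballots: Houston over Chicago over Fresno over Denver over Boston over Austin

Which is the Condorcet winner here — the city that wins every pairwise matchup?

Houston vs Fresno: 61–0
Houston vs Austin: 50–11
Houston vs Denver: 39–22
Houston vs Boston: 52–9
Houston vs Chicago: 42–19
Houston beats every other city.

Houston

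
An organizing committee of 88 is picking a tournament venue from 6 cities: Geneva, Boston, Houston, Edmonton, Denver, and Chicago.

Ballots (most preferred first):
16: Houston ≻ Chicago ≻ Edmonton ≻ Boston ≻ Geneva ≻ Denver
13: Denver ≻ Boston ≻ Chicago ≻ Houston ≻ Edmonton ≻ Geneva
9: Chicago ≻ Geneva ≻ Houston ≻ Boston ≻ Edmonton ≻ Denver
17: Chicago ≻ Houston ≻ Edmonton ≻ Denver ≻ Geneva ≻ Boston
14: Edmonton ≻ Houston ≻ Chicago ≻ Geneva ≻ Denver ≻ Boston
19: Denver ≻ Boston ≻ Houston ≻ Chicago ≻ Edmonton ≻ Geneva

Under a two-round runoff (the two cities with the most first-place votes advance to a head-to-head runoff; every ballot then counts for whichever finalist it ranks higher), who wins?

Round 1 first-place votes: Geneva 0, Boston 0, Houston 16, Edmonton 14, Denver 32, Chicago 26. Denver and Chicago advance.
Runoff: Denver is ranked above Chicago on 32 ballots, Chicago above Denver on 56.

Chicago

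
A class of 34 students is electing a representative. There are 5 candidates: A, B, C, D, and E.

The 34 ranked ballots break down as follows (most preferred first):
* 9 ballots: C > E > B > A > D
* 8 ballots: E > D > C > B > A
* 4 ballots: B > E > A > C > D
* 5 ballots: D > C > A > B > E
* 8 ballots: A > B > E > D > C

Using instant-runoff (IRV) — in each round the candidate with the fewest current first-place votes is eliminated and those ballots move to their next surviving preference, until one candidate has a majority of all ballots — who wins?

Round 1: A 8, B 4, C 9, D 5, E 8. B eliminated.
Round 2: A 8, C 9, D 5, E 12. D eliminated.
Round 3: A 8, C 14, E 12. A eliminated.
Round 4: C 14, E 20. E has a majority (≥18).

E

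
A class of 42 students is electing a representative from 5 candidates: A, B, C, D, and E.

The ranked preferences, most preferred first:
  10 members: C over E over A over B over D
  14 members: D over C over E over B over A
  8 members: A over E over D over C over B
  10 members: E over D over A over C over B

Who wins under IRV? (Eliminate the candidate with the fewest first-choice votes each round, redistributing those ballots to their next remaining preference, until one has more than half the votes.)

Round 1: A 8, B 0, C 10, D 14, E 10. B eliminated.
Round 2: A 8, C 10, D 14, E 10. A eliminated.
Round 3: C 10, D 14, E 18. C eliminated.
Round 4: D 14, E 28. E has a majority (≥22).

E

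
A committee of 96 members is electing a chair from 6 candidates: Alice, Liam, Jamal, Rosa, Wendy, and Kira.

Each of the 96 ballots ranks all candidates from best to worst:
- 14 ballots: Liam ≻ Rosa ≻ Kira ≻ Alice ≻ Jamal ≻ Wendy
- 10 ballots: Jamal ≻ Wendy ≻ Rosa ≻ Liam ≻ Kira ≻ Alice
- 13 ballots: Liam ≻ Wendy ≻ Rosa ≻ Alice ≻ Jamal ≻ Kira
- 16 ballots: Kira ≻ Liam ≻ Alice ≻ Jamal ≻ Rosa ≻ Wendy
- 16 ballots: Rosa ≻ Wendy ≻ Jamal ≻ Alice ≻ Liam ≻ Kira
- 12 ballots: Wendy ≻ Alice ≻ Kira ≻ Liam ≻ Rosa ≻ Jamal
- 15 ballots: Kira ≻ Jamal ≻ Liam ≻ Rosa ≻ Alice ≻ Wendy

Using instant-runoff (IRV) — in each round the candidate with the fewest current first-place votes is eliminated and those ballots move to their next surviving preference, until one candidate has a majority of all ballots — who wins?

Wendy

Round 1: Alice 0, Liam 27, Jamal 10, Rosa 16, Wendy 12, Kira 31. Alice eliminated.
Round 2: Liam 27, Jamal 10, Rosa 16, Wendy 12, Kira 31. Jamal eliminated.
Round 3: Liam 27, Rosa 16, Wendy 22, Kira 31. Rosa eliminated.
Round 4: Liam 27, Wendy 38, Kira 31. Liam eliminated.
Round 5: Wendy 51, Kira 45. Wendy has a majority (≥49).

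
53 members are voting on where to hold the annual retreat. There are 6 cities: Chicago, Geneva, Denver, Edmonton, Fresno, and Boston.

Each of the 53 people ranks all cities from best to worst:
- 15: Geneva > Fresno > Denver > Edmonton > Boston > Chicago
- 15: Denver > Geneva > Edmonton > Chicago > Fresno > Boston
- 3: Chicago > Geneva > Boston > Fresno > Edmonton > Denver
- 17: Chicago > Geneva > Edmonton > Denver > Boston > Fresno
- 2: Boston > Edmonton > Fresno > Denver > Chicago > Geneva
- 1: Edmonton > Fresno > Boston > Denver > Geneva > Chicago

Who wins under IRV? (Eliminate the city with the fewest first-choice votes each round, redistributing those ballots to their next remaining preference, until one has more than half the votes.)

Denver

Round 1: Chicago 20, Geneva 15, Denver 15, Edmonton 1, Fresno 0, Boston 2. Fresno eliminated.
Round 2: Chicago 20, Geneva 15, Denver 15, Edmonton 1, Boston 2. Edmonton eliminated.
Round 3: Chicago 20, Geneva 15, Denver 15, Boston 3. Boston eliminated.
Round 4: Chicago 20, Geneva 15, Denver 18. Geneva eliminated.
Round 5: Chicago 20, Denver 33. Denver has a majority (≥27).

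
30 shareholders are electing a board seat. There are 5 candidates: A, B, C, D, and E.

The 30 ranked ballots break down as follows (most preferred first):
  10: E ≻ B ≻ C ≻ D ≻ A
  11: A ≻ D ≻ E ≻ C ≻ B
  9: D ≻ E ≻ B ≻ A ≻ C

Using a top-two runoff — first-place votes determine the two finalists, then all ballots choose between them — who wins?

E

Round 1 first-place votes: A 11, B 0, C 0, D 9, E 10. A and E advance.
Runoff: A is ranked above E on 11 ballots, E above A on 19.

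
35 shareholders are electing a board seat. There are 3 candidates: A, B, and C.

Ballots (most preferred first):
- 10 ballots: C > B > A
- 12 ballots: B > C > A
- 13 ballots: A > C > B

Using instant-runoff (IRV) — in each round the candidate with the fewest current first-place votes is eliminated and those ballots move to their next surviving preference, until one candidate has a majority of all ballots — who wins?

Round 1: A 13, B 12, C 10. C eliminated.
Round 2: A 13, B 22. B has a majority (≥18).

B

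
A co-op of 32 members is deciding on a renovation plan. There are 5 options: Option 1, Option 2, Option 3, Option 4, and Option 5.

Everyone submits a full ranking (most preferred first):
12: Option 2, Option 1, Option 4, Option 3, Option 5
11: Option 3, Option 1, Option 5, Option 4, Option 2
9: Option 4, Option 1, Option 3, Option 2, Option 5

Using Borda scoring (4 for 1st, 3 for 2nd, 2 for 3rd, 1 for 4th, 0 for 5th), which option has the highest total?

Option 1: 12×3 + 11×3 + 9×3 = 96
Option 2: 12×4 + 11×0 + 9×1 = 57
Option 3: 12×1 + 11×4 + 9×2 = 74
Option 4: 12×2 + 11×1 + 9×4 = 71
Option 5: 12×0 + 11×2 + 9×0 = 22

Option 1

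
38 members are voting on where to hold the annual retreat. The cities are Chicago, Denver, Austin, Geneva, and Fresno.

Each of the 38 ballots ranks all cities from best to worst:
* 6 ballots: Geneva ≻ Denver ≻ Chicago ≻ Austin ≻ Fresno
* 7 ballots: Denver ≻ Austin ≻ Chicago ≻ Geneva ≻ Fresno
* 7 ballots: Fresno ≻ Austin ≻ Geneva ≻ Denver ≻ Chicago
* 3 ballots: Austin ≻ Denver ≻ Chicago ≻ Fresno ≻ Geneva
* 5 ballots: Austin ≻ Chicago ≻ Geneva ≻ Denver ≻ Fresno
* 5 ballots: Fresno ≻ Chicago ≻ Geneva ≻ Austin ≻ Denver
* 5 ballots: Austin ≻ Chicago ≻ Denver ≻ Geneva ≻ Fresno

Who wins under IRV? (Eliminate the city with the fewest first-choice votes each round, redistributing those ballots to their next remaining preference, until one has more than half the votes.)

Austin

Round 1: Chicago 0, Denver 7, Austin 13, Geneva 6, Fresno 12. Chicago eliminated.
Round 2: Denver 7, Austin 13, Geneva 6, Fresno 12. Geneva eliminated.
Round 3: Denver 13, Austin 13, Fresno 12. Fresno eliminated.
Round 4: Denver 13, Austin 25. Austin has a majority (≥20).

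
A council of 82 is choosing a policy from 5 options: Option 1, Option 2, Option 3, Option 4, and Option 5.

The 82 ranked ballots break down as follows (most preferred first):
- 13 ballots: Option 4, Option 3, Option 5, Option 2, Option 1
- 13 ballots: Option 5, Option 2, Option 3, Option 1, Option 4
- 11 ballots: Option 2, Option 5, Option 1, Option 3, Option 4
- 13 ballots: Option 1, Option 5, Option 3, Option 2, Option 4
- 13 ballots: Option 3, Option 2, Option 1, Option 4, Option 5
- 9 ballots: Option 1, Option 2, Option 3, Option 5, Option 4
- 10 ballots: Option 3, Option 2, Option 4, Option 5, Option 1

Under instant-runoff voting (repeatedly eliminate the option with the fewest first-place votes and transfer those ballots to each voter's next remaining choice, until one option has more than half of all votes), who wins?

Option 3

Round 1: Option 1 22, Option 2 11, Option 3 23, Option 4 13, Option 5 13. Option 2 eliminated.
Round 2: Option 1 22, Option 3 23, Option 4 13, Option 5 24. Option 4 eliminated.
Round 3: Option 1 22, Option 3 36, Option 5 24. Option 1 eliminated.
Round 4: Option 3 45, Option 5 37. Option 3 has a majority (≥42).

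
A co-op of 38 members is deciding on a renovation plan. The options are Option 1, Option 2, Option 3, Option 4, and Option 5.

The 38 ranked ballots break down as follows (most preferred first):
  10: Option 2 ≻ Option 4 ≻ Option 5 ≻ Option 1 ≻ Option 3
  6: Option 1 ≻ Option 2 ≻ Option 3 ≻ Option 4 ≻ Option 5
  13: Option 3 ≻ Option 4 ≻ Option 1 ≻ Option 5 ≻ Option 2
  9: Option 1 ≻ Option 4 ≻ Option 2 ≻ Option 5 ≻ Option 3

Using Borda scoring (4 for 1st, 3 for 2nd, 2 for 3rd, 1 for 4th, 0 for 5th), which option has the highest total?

Option 4

Option 1: 10×1 + 6×4 + 13×2 + 9×4 = 96
Option 2: 10×4 + 6×3 + 13×0 + 9×2 = 76
Option 3: 10×0 + 6×2 + 13×4 + 9×0 = 64
Option 4: 10×3 + 6×1 + 13×3 + 9×3 = 102
Option 5: 10×2 + 6×0 + 13×1 + 9×1 = 42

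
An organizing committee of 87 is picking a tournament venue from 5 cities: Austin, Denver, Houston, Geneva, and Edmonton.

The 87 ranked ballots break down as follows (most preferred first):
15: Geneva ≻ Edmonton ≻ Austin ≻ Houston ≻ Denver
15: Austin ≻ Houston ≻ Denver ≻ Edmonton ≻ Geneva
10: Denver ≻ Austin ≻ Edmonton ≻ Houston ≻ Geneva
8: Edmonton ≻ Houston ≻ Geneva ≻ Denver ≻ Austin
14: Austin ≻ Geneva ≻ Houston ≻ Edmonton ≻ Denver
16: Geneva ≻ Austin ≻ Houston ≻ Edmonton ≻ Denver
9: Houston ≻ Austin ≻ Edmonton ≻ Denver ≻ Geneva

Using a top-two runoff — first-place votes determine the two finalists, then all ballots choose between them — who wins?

Austin

Round 1 first-place votes: Austin 29, Denver 10, Houston 9, Geneva 31, Edmonton 8. Geneva and Austin advance.
Runoff: Geneva is ranked above Austin on 39 ballots, Austin above Geneva on 48.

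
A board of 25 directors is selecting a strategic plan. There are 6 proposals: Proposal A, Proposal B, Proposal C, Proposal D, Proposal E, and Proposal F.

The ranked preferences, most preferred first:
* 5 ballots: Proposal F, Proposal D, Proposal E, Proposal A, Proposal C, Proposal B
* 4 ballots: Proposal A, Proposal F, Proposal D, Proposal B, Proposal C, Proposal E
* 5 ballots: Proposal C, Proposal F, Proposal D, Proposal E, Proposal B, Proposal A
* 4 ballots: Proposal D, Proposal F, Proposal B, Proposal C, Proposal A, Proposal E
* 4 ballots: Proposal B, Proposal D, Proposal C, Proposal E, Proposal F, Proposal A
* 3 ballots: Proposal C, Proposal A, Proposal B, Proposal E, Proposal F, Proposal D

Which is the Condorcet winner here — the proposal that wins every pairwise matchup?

Proposal F

Proposal F vs Proposal A: 18–7
Proposal F vs Proposal B: 18–7
Proposal F vs Proposal C: 13–12
Proposal F vs Proposal D: 17–8
Proposal F vs Proposal E: 18–7
Proposal F beats every other proposal.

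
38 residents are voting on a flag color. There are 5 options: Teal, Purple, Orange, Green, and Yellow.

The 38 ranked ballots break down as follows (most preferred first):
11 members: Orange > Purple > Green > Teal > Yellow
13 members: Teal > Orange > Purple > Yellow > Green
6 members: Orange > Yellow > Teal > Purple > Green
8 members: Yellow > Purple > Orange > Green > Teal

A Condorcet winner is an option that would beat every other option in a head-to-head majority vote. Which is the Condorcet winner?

Orange vs Teal: 25–13
Orange vs Purple: 30–8
Orange vs Green: 38–0
Orange vs Yellow: 30–8
Orange beats every other option.

Orange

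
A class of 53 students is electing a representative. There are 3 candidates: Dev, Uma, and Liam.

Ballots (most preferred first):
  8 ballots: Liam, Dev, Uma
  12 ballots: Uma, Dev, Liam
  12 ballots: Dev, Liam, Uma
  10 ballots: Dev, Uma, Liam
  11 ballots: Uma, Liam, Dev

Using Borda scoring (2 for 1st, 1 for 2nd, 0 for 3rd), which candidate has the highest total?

Dev

Dev: 8×1 + 12×1 + 12×2 + 10×2 + 11×0 = 64
Uma: 8×0 + 12×2 + 12×0 + 10×1 + 11×2 = 56
Liam: 8×2 + 12×0 + 12×1 + 10×0 + 11×1 = 39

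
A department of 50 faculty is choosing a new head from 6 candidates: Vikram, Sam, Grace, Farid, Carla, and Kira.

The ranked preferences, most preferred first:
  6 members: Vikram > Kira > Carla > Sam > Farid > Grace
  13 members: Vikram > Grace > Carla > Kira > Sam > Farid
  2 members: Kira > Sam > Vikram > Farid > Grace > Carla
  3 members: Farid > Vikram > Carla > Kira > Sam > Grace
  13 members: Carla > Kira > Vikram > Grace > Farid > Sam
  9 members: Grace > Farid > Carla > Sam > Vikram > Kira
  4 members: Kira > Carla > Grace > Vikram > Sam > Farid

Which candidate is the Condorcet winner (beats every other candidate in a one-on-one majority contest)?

Carla

Carla vs Vikram: 26–24
Carla vs Sam: 48–2
Carla vs Grace: 26–24
Carla vs Farid: 36–14
Carla vs Kira: 38–12
Carla beats every other candidate.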